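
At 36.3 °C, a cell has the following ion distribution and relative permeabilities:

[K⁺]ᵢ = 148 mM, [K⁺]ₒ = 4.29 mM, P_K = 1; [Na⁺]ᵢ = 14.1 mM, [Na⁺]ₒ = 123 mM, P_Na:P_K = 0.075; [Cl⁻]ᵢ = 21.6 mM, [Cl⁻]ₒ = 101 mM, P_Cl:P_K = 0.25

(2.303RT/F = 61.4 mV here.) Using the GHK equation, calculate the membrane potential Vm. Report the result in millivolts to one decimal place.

-59.2 mV

Vm = 61.4 · log₁₀[(Σ P·[cation]ₒ + Σ P·[anion]ᵢ) / (Σ P·[cation]ᵢ + Σ P·[anion]ₒ)]
Numerator = 1×4.29 + 0.075×123 + 0.25×21.6 = 18.91
Denominator = 1×148 + 0.075×14.1 + 0.25×101 = 174.3
Vm = 61.4 · log₁₀(0.10852) = 61.4 × (-0.9645) = -59.22 mV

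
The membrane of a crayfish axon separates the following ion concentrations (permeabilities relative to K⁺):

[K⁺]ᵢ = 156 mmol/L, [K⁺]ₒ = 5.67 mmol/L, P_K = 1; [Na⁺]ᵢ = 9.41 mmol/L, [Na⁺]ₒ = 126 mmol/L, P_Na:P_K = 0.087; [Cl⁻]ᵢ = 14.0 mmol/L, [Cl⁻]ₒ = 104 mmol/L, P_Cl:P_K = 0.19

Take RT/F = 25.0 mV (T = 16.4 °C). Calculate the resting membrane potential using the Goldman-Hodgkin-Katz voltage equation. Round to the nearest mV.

Vm = 25.0 · ln[(Σ P·[cation]ₒ + Σ P·[anion]ᵢ) / (Σ P·[cation]ᵢ + Σ P·[anion]ₒ)]
Numerator = 1×5.67 + 0.087×126 + 0.19×14.0 = 19.29
Denominator = 1×156 + 0.087×9.41 + 0.19×104 = 176.6
Vm = 25.0 · ln(0.10925) = 25.0 × (-2.2141) = -55.35 mV

-55 mV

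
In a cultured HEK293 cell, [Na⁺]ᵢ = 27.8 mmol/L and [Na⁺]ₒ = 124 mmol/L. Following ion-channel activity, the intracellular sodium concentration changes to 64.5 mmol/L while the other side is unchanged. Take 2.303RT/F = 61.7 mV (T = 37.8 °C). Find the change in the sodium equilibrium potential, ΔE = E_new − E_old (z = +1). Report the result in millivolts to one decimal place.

E_old = (61.7/1)·log₁₀(124/27.8) = 40.07 mV
E_new = (61.7/1)·log₁₀(124/64.5) = 17.51 mV
ΔE = 17.51 − (40.07) = -22.55 mV

-22.6 mV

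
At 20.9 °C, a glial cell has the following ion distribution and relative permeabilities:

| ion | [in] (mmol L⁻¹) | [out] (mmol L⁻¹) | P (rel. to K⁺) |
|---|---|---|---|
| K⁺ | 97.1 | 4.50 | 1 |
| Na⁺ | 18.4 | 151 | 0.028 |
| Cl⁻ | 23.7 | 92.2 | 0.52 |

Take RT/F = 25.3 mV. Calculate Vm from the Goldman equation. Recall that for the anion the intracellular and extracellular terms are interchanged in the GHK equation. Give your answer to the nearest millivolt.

Vm = 25.3 · ln[(Σ P·[cation]ₒ + Σ P·[anion]ᵢ) / (Σ P·[cation]ᵢ + Σ P·[anion]ₒ)]
Numerator = 1×4.50 + 0.028×151 + 0.52×23.7 = 21.05
Denominator = 1×97.1 + 0.028×18.4 + 0.52×92.2 = 145.6
Vm = 25.3 · ln(0.14463) = 25.3 × (-1.9336) = -48.92 mV

-49 mV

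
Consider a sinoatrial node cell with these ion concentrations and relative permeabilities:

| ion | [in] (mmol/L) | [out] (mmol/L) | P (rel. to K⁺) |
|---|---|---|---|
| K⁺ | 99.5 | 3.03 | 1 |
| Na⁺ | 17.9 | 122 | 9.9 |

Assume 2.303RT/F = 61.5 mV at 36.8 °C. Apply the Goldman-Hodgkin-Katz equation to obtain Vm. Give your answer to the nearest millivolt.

39 mV

Vm = 61.5 · log₁₀[(Σ P·[cation]ₒ + Σ P·[anion]ᵢ) / (Σ P·[cation]ᵢ + Σ P·[anion]ₒ)]
Numerator = 1×3.03 + 9.9×122 = 1211
Denominator = 1×99.5 + 9.9×17.9 = 276.7
Vm = 61.5 · log₁₀(4.3758) = 61.5 × (0.6411) = 39.43 mV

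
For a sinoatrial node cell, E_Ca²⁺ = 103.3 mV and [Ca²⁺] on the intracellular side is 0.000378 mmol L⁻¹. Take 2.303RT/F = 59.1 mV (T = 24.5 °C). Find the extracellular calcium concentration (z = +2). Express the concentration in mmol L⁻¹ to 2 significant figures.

Nernst: E = (59.1/2) · log₁₀([out]/[in]), so log₁₀([out]/[in]) = 103.3 × 2 / 59.1 = 3.4958.
[out]/[in] = 10^(3.4958) = 3132.
[out] = 3132 × 0.000378 = 1.184 mmol L⁻¹.

1.2 mmol L⁻¹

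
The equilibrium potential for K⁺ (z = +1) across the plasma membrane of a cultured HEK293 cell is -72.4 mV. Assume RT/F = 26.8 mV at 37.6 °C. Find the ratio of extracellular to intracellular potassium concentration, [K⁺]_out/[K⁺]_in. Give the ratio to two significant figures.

0.067

ln([out]/[in]) = E·z/(26.8) = -72.4 × 1 / 26.8 = -2.7015
[out]/[in] = e^(-2.7015) = 0.06711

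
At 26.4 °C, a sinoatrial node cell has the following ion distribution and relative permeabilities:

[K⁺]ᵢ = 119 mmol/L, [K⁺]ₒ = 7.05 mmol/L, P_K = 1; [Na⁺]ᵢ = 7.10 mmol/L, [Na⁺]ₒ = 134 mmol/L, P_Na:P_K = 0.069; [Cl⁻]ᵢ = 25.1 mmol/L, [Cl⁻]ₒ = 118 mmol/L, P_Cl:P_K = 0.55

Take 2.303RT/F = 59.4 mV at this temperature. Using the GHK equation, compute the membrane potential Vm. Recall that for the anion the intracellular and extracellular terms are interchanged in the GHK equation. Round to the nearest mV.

-47 mV

Vm = 59.4 · log₁₀[(Σ P·[cation]ₒ + Σ P·[anion]ᵢ) / (Σ P·[cation]ᵢ + Σ P·[anion]ₒ)]
Numerator = 1×7.05 + 0.069×134 + 0.55×25.1 = 30.1
Denominator = 1×119 + 0.069×7.10 + 0.55×118 = 184.4
Vm = 59.4 · log₁₀(0.16325) = 59.4 × (-0.7872) = -46.76 mV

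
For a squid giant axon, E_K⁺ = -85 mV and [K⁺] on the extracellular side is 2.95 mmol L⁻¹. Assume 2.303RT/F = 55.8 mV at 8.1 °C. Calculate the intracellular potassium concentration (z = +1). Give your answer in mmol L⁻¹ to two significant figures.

Nernst: E = (55.8/1) · log₁₀([out]/[in]), so log₁₀([out]/[in]) = -85.0 × 1 / 55.8 = -1.5233.
[out]/[in] = 10^(-1.5233) = 0.02997.
[in] = 2.95 / 0.02997 = 98.43 mmol L⁻¹.

98 mmol L⁻¹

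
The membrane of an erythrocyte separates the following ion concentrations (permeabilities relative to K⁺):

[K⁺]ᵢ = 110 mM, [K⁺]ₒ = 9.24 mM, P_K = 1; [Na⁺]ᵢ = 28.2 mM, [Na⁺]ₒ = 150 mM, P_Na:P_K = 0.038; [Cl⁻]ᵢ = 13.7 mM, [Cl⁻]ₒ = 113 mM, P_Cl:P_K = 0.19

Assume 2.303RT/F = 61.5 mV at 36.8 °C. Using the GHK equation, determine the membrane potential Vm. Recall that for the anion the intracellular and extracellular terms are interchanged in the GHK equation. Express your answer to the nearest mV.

Vm = 61.5 · log₁₀[(Σ P·[cation]ₒ + Σ P·[anion]ᵢ) / (Σ P·[cation]ᵢ + Σ P·[anion]ₒ)]
Numerator = 1×9.24 + 0.038×150 + 0.19×13.7 = 17.54
Denominator = 1×110 + 0.038×28.2 + 0.19×113 = 132.5
Vm = 61.5 · log₁₀(0.13236) = 61.5 × (-0.8782) = -54.01 mV

-54 mV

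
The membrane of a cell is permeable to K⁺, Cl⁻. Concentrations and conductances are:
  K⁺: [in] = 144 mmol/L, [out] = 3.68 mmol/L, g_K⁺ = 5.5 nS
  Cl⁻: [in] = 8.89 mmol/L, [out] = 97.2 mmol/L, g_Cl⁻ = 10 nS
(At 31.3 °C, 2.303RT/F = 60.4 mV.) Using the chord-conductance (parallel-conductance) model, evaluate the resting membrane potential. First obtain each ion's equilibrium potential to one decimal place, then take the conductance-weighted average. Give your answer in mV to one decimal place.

-74.6 mV

E_K⁺ = (60.4/1)·log₁₀(3.68/144) = -96.2 mV
E_Cl⁻ = (60.4/-1)·log₁₀(97.2/8.89) = -62.7 mV
Vm = (Σ gᵢEᵢ)/(Σ gᵢ) = (5.5·-96.2 + 10·-62.7) / (5.5 + 10)
= -1156.10 / 15.5 = -74.59 mV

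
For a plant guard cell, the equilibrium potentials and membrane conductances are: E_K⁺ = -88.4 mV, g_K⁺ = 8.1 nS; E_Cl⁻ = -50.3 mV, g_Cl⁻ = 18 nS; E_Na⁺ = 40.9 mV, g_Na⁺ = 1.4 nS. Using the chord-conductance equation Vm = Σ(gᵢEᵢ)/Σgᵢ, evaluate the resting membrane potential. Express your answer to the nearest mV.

-57 mV

Σ gᵢEᵢ = 8.1·(-88.4) + 18·(-50.3) + 1.4·(40.9) = -1564.18
Σ gᵢ = 8.1 + 18 + 1.4 = 27.5
Vm = -1564.18 / 27.5 = -56.88 mV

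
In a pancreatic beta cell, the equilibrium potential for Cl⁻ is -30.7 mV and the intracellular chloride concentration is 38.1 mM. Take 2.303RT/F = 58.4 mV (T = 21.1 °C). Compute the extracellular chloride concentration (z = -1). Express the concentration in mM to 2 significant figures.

130 mM

Nernst: E = (58.4/-1) · log₁₀([out]/[in]), so log₁₀([out]/[in]) = -30.7 × -1 / 58.4 = 0.5257.
[out]/[in] = 10^(0.5257) = 3.355.
[out] = 3.355 × 38.1 = 127.8 mM.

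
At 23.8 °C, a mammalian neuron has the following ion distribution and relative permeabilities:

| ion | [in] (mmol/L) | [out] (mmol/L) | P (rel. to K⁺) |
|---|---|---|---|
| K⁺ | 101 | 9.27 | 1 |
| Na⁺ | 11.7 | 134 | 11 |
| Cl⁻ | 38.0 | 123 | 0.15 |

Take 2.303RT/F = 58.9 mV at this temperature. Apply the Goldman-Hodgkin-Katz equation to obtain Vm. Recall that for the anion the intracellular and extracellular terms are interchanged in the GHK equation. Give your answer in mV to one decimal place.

45.8 mV

Vm = 58.9 · log₁₀[(Σ P·[cation]ₒ + Σ P·[anion]ᵢ) / (Σ P·[cation]ᵢ + Σ P·[anion]ₒ)]
Numerator = 1×9.27 + 11×134 + 0.15×38.0 = 1489
Denominator = 1×101 + 11×11.7 + 0.15×123 = 248.1
Vm = 58.9 · log₁₀(6.0003) = 58.9 × (0.7782) = 45.83 mV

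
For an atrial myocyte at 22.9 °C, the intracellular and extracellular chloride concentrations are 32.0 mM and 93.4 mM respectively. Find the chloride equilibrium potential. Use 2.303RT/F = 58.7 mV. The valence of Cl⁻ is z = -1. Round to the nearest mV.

-27 mV

E = (58.7/z) · log₁₀([Cl⁻]_out/[Cl⁻]_in) with z = -1.
For an anion, dividing by z = -1 reverses the sign.
= (58.7/-1) · log₁₀(93.4/32.0) = -58.70 · log₁₀(2.919)
= -58.70 · (0.4652) = -27.31 mV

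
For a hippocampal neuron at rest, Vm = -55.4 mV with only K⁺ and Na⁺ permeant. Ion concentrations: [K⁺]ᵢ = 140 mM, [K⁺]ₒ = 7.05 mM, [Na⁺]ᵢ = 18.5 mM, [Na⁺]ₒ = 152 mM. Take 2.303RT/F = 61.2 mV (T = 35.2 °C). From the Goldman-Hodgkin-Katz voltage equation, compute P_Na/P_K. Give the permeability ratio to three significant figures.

Let α = P_Na/P_K. GHK: Vm = 61.2·log₁₀[(Kₒ + α·Naₒ)/(Kᵢ + α·Naᵢ)].
10^(Vm/61.2) = 10^(-55.4/61.2) = 0.12439
So 0.12439·(Kᵢ + α·Naᵢ) = Kₒ + α·Naₒ → α = (0.12439·140.0 − 7.05) / (152.0 − 0.12439·18.5)
α = (17.41 − 7.05) / (152.0 − 2.301) = 10.36/149.7 = 0.06923

0.0692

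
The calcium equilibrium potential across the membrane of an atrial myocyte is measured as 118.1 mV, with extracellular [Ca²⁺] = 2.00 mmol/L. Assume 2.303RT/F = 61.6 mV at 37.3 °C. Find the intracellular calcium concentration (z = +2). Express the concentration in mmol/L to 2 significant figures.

Nernst: E = (61.6/2) · log₁₀([out]/[in]), so log₁₀([out]/[in]) = 118.1 × 2 / 61.6 = 3.8344.
[out]/[in] = 10^(3.8344) = 6830.
[in] = 2.00 / 6830 = 0.0002928 mmol/L.

0.00029 mmol/L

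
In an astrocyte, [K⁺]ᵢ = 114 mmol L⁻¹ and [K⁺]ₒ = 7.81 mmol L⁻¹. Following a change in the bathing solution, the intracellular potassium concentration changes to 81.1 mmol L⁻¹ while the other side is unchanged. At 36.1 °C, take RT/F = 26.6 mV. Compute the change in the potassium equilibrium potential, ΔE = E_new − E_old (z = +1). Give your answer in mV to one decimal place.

E_old = (26.6/1)·ln(7.81/114) = -71.31 mV
E_new = (26.6/1)·ln(7.81/81.1) = -62.25 mV
ΔE = -62.25 − (-71.31) = 9.06 mV

9.1 mV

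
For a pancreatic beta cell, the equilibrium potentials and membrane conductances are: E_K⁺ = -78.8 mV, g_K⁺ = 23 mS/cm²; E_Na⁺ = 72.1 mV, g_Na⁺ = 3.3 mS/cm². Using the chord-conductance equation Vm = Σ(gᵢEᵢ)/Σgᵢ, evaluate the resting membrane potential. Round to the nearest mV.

Σ gᵢEᵢ = 23·(-78.8) + 3.3·(72.1) = -1574.47
Σ gᵢ = 23 + 3.3 = 26.3
Vm = -1574.47 / 26.3 = -59.87 mV

-60 mV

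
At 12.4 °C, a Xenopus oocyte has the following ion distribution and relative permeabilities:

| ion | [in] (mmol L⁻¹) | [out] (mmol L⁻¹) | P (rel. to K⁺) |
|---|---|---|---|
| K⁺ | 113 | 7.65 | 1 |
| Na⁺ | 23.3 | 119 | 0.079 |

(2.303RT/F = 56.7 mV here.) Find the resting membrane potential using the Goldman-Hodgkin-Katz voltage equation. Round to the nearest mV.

-47 mV

Vm = 56.7 · log₁₀[(Σ P·[cation]ₒ + Σ P·[anion]ᵢ) / (Σ P·[cation]ᵢ + Σ P·[anion]ₒ)]
Numerator = 1×7.65 + 0.079×119 = 17.05
Denominator = 1×113 + 0.079×23.3 = 114.8
Vm = 56.7 · log₁₀(0.14848) = 56.7 × (-0.8283) = -46.97 mV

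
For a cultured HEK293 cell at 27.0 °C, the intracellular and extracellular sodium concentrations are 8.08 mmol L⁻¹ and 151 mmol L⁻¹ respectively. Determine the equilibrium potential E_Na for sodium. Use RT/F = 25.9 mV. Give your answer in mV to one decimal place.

E = (25.9/z) · ln([Na⁺]_out/[Na⁺]_in) with z = +1.
= (25.9/1) · ln(151/8.08) = 25.90 · ln(18.69)
= 25.90 · (2.9279) = 75.83 mV

75.8 mV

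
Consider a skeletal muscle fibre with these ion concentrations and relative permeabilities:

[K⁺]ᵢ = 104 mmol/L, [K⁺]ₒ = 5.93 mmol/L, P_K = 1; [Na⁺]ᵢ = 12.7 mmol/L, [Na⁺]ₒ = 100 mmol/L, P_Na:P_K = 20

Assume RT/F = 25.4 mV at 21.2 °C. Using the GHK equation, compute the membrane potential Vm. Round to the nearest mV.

44 mV

Vm = 25.4 · ln[(Σ P·[cation]ₒ + Σ P·[anion]ᵢ) / (Σ P·[cation]ᵢ + Σ P·[anion]ₒ)]
Numerator = 1×5.93 + 20×100 = 2006
Denominator = 1×104 + 20×12.7 = 358
Vm = 25.4 · ln(5.6032) = 25.4 × (1.7233) = 43.77 mV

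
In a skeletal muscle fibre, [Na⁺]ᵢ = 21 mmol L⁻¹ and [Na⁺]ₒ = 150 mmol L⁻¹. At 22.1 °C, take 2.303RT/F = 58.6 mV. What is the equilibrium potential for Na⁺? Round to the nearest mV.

E = (58.6/z) · log₁₀([Na⁺]_out/[Na⁺]_in) with z = +1.
= (58.6/1) · log₁₀(150/21) = 58.60 · log₁₀(7.143)
= 58.60 · (0.8539) = 50.04 mV

50 mV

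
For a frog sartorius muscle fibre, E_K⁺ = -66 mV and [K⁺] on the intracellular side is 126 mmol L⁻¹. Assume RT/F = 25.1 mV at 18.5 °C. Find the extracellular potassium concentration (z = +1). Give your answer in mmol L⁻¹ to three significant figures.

Nernst: E = (25.1/1) · ln([out]/[in]), so ln([out]/[in]) = -66.0 × 1 / 25.1 = -2.6295.
[out]/[in] = e^(-2.6295) = 0.07212.
[out] = 0.07212 × 126 = 9.087 mmol L⁻¹.

9.09 mmol L⁻¹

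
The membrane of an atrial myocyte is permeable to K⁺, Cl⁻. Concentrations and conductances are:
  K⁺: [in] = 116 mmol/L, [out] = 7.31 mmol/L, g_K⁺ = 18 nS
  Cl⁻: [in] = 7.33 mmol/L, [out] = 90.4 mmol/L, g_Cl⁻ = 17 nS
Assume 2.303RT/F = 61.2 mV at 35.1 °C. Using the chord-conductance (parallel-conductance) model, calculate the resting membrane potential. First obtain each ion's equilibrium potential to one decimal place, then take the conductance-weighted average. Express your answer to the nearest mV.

E_K⁺ = (61.2/1)·log₁₀(7.31/116) = -73.5 mV
E_Cl⁻ = (61.2/-1)·log₁₀(90.4/7.33) = -66.8 mV
Vm = (Σ gᵢEᵢ)/(Σ gᵢ) = (18·-73.5 + 17·-66.8) / (18 + 17)
= -2458.60 / 35 = -70.25 mV

-70 mV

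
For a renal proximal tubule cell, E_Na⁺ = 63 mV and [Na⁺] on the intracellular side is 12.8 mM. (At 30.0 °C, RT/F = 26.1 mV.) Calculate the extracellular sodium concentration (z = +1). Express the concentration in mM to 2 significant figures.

140 mM

Nernst: E = (26.1/1) · ln([out]/[in]), so ln([out]/[in]) = 63.0 × 1 / 26.1 = 2.4138.
[out]/[in] = e^(2.4138) = 11.18.
[out] = 11.18 × 12.8 = 143.1 mM.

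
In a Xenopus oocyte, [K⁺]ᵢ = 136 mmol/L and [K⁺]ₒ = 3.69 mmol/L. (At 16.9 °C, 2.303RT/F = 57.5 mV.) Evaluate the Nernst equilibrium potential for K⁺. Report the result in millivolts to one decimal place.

-90.1 mV

E = (57.5/z) · log₁₀([K⁺]_out/[K⁺]_in) with z = +1.
= (57.5/1) · log₁₀(3.69/136) = 57.50 · log₁₀(0.02713)
= 57.50 · (-1.5665) = -90.07 mV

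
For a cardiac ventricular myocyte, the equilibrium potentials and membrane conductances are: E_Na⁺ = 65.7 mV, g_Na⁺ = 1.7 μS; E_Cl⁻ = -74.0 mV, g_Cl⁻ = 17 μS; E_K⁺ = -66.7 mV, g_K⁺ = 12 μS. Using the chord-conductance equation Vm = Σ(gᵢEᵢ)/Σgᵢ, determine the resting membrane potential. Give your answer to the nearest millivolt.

Σ gᵢEᵢ = 1.7·(65.7) + 17·(-74.0) + 12·(-66.7) = -1946.71
Σ gᵢ = 1.7 + 17 + 12 = 30.7
Vm = -1946.71 / 30.7 = -63.41 mV

-63 mV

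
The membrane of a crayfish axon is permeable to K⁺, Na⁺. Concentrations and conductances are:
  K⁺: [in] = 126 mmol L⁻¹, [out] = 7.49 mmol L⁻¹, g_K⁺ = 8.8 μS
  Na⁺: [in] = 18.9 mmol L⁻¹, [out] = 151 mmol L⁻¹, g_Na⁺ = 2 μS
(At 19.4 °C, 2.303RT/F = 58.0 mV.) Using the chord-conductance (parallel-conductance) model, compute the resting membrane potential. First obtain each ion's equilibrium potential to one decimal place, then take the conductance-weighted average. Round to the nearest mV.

E_K⁺ = (58.0/1)·log₁₀(7.49/126) = -71.1 mV
E_Na⁺ = (58.0/1)·log₁₀(151/18.9) = 52.3 mV
Vm = (Σ gᵢEᵢ)/(Σ gᵢ) = (8.8·-71.1 + 2·52.3) / (8.8 + 2)
= -521.08 / 10.8 = -48.25 mV

-48 mV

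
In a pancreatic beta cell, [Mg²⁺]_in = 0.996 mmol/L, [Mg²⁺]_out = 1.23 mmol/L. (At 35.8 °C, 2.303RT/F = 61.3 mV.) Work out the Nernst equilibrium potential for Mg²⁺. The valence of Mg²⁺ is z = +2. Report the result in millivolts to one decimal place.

E = (61.3/z) · log₁₀([Mg²⁺]_out/[Mg²⁺]_in) with z = +2.
= (61.3/2) · log₁₀(1.23/0.996) = 30.65 · log₁₀(1.235)
= 30.65 · (0.0916) = 2.81 mV

2.8 mV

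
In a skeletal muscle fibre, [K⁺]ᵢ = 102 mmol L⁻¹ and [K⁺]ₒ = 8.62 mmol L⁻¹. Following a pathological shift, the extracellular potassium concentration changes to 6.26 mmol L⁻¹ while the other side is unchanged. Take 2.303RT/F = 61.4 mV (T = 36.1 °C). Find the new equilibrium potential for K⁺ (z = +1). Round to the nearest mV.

After the shift: [K⁺]_out = 6.26, [K⁺]_in = 102 mmol L⁻¹.
E_new = (61.4/1)·log₁₀(6.26/102) = 61.40 · (-1.2120) = -74.42 mV

-74 mV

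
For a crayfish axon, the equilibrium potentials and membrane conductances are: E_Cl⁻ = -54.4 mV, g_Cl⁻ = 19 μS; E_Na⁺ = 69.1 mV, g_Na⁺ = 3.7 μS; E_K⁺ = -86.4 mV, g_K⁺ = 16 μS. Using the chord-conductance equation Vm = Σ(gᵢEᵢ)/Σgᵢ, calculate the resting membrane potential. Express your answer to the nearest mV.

-56 mV

Σ gᵢEᵢ = 19·(-54.4) + 3.7·(69.1) + 16·(-86.4) = -2160.33
Σ gᵢ = 19 + 3.7 + 16 = 38.7
Vm = -2160.33 / 38.7 = -55.82 mV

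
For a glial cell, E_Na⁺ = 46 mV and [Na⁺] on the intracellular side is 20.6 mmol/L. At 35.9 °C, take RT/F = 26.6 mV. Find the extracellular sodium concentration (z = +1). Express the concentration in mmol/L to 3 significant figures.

Nernst: E = (26.6/1) · ln([out]/[in]), so ln([out]/[in]) = 46.0 × 1 / 26.6 = 1.7293.
[out]/[in] = e^(1.7293) = 5.637.
[out] = 5.637 × 20.6 = 116.1 mmol/L.

116 mmol/L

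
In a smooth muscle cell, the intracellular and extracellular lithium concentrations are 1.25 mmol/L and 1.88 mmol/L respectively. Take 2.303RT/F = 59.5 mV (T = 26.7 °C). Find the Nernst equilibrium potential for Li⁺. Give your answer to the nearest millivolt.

E = (59.5/z) · log₁₀([Li⁺]_out/[Li⁺]_in) with z = +1.
= (59.5/1) · log₁₀(1.88/1.25) = 59.50 · log₁₀(1.504)
= 59.50 · (0.1772) = 10.55 mV

11 mV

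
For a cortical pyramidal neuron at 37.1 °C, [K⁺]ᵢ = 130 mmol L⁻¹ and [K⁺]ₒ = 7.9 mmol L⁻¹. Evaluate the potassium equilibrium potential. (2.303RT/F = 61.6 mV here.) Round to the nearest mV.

E = (61.6/z) · log₁₀([K⁺]_out/[K⁺]_in) with z = +1.
= (61.6/1) · log₁₀(7.9/130) = 61.60 · log₁₀(0.06077)
= 61.60 · (-1.2163) = -74.93 mV

-75 mV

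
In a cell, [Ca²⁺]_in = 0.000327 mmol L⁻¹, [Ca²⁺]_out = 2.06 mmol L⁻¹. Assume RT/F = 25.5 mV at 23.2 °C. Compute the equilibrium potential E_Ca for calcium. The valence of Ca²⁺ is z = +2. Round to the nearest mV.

112 mV

E = (25.5/z) · ln([Ca²⁺]_out/[Ca²⁺]_in) with z = +2.
= (25.5/2) · ln(2.06/0.000327) = 12.75 · ln(6300)
= 12.75 · (8.7483) = 111.54 mV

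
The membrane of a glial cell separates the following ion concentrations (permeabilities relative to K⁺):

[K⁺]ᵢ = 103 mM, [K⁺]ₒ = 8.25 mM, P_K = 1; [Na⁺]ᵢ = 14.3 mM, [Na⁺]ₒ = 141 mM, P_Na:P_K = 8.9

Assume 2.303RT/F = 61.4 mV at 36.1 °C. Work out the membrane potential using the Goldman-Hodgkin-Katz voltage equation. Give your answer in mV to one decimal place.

Vm = 61.4 · log₁₀[(Σ P·[cation]ₒ + Σ P·[anion]ᵢ) / (Σ P·[cation]ᵢ + Σ P·[anion]ₒ)]
Numerator = 1×8.25 + 8.9×141 = 1263
Denominator = 1×103 + 8.9×14.3 = 230.3
Vm = 61.4 · log₁₀(5.4855) = 61.4 × (0.7392) = 45.39 mV

45.4 mV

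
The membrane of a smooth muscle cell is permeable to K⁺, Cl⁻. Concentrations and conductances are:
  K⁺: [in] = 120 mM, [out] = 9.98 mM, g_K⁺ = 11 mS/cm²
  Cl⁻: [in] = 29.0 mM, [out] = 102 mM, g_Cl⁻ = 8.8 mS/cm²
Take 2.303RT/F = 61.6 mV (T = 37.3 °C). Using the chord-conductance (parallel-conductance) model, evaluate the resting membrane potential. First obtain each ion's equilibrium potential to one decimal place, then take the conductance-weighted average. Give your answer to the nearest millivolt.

-52 mV

E_K⁺ = (61.6/1)·log₁₀(9.98/120) = -66.5 mV
E_Cl⁻ = (61.6/-1)·log₁₀(102/29.0) = -33.6 mV
Vm = (Σ gᵢEᵢ)/(Σ gᵢ) = (11·-66.5 + 8.8·-33.6) / (11 + 8.8)
= -1027.18 / 19.8 = -51.88 mV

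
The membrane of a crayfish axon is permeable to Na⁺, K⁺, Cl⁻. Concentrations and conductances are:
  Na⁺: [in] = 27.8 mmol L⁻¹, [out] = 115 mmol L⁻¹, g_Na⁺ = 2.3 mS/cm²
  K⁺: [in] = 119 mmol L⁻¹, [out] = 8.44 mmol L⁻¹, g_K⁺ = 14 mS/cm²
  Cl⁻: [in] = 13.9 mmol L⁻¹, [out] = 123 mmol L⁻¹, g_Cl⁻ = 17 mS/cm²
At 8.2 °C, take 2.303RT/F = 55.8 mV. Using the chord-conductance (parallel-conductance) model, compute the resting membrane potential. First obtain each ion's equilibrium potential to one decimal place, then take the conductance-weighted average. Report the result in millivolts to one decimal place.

-51.5 mV

E_Na⁺ = (55.8/1)·log₁₀(115/27.8) = 34.4 mV
E_K⁺ = (55.8/1)·log₁₀(8.44/119) = -64.1 mV
E_Cl⁻ = (55.8/-1)·log₁₀(123/13.9) = -52.8 mV
Vm = (Σ gᵢEᵢ)/(Σ gᵢ) = (2.3·34.4 + 14·-64.1 + 17·-52.8) / (2.3 + 14 + 17)
= -1715.88 / 33.3 = -51.53 mV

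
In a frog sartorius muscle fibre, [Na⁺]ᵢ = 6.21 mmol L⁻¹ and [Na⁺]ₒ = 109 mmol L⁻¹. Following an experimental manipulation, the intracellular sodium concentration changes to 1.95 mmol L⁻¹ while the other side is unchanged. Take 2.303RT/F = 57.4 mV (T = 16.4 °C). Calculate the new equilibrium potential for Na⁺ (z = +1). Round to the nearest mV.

After the shift: [Na⁺]_out = 109, [Na⁺]_in = 1.95 mmol L⁻¹.
E_new = (57.4/1)·log₁₀(109/1.95) = 57.40 · (1.7474) = 100.30 mV

100 mV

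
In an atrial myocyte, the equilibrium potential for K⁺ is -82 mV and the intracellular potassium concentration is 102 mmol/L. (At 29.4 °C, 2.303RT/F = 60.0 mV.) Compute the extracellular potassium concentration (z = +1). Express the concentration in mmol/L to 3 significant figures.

4.38 mmol/L

Nernst: E = (60.0/1) · log₁₀([out]/[in]), so log₁₀([out]/[in]) = -82.0 × 1 / 60.0 = -1.3667.
[out]/[in] = 10^(-1.3667) = 0.04299.
[out] = 0.04299 × 102 = 4.385 mmol/L.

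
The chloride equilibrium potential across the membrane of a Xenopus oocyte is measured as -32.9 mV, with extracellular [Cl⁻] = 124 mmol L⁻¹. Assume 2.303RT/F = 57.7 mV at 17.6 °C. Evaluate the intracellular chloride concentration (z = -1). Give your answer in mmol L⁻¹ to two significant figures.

33 mmol L⁻¹

Nernst: E = (57.7/-1) · log₁₀([out]/[in]), so log₁₀([out]/[in]) = -32.9 × -1 / 57.7 = 0.5702.
[out]/[in] = 10^(0.5702) = 3.717.
[in] = 124 / 3.717 = 33.36 mmol L⁻¹.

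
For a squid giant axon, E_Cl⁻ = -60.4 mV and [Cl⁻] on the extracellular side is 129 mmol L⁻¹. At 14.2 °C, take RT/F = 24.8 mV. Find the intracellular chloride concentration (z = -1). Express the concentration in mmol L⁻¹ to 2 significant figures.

11 mmol L⁻¹

Nernst: E = (24.8/-1) · ln([out]/[in]), so ln([out]/[in]) = -60.4 × -1 / 24.8 = 2.4355.
[out]/[in] = e^(2.4355) = 11.42.
[in] = 129 / 11.42 = 11.29 mmol L⁻¹.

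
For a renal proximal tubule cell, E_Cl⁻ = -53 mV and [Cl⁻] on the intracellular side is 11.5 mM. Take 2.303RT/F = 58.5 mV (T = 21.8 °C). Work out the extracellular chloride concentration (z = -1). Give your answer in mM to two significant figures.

93 mM

Nernst: E = (58.5/-1) · log₁₀([out]/[in]), so log₁₀([out]/[in]) = -53.0 × -1 / 58.5 = 0.9060.
[out]/[in] = 10^(0.9060) = 8.053.
[out] = 8.053 × 11.5 = 92.61 mM.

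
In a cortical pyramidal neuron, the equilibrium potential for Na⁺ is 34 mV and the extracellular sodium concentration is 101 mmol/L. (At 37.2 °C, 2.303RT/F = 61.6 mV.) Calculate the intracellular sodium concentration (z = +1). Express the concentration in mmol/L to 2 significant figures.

28 mmol/L

Nernst: E = (61.6/1) · log₁₀([out]/[in]), so log₁₀([out]/[in]) = 34.0 × 1 / 61.6 = 0.5519.
[out]/[in] = 10^(0.5519) = 3.564.
[in] = 101 / 3.564 = 28.34 mmol/L.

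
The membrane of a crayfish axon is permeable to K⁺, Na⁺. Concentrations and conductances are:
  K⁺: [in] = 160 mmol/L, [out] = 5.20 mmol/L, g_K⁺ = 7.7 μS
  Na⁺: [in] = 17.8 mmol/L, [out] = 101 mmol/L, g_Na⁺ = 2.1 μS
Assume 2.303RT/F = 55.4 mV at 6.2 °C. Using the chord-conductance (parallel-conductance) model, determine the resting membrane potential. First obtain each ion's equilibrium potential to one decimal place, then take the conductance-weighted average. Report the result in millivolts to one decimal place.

E_K⁺ = (55.4/1)·log₁₀(5.20/160) = -82.4 mV
E_Na⁺ = (55.4/1)·log₁₀(101/17.8) = 41.8 mV
Vm = (Σ gᵢEᵢ)/(Σ gᵢ) = (7.7·-82.4 + 2.1·41.8) / (7.7 + 2.1)
= -546.70 / 9.8 = -55.79 mV

-55.8 mV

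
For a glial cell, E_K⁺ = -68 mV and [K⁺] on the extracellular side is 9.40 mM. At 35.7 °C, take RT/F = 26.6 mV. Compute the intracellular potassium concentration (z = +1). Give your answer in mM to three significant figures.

121 mM

Nernst: E = (26.6/1) · ln([out]/[in]), so ln([out]/[in]) = -68.0 × 1 / 26.6 = -2.5564.
[out]/[in] = e^(-2.5564) = 0.07758.
[in] = 9.40 / 0.07758 = 121.2 mM.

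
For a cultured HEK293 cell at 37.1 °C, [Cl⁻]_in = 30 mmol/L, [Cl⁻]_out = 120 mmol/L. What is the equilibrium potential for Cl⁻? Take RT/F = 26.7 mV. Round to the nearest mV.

-37 mV

E = (26.7/z) · ln([Cl⁻]_out/[Cl⁻]_in) with z = -1.
For an anion, dividing by z = -1 reverses the sign.
= (26.7/-1) · ln(120/30) = -26.70 · ln(4)
= -26.70 · (1.3863) = -37.01 mV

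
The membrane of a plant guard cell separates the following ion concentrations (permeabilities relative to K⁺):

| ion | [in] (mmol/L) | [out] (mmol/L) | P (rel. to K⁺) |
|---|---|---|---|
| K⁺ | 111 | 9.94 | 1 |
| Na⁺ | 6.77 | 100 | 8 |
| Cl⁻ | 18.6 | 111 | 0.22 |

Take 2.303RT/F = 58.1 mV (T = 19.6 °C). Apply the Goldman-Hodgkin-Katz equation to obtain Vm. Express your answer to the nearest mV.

37 mV

Vm = 58.1 · log₁₀[(Σ P·[cation]ₒ + Σ P·[anion]ᵢ) / (Σ P·[cation]ᵢ + Σ P·[anion]ₒ)]
Numerator = 1×9.94 + 8×100 + 0.22×18.6 = 814
Denominator = 1×111 + 8×6.77 + 0.22×111 = 189.6
Vm = 58.1 · log₁₀(4.2939) = 58.1 × (0.6328) = 36.77 mV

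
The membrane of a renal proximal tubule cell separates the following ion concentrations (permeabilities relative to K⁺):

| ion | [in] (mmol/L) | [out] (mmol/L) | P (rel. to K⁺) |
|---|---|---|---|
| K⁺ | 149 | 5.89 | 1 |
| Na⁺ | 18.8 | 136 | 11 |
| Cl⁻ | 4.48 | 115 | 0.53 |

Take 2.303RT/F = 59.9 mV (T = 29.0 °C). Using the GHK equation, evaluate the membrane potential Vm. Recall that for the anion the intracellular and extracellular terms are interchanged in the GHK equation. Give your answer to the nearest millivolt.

33 mV

Vm = 59.9 · log₁₀[(Σ P·[cation]ₒ + Σ P·[anion]ᵢ) / (Σ P·[cation]ᵢ + Σ P·[anion]ₒ)]
Numerator = 1×5.89 + 11×136 + 0.53×4.48 = 1504
Denominator = 1×149 + 11×18.8 + 0.53×115 = 416.8
Vm = 59.9 · log₁₀(3.6095) = 59.9 × (0.5574) = 33.39 mV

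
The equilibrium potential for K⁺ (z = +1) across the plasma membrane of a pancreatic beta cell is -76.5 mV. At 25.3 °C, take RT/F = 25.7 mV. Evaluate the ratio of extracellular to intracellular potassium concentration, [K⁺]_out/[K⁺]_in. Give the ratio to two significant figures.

0.051

ln([out]/[in]) = E·z/(25.7) = -76.5 × 1 / 25.7 = -2.9767
[out]/[in] = e^(-2.9767) = 0.05096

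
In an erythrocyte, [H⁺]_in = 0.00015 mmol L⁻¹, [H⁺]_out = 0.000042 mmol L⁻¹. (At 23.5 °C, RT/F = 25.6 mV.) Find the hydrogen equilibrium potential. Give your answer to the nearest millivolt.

-33 mV

E = (25.6/z) · ln([H⁺]_out/[H⁺]_in) with z = +1.
= (25.6/1) · ln(0.000042/0.00015) = 25.60 · ln(0.28)
= 25.60 · (-1.2730) = -32.59 mV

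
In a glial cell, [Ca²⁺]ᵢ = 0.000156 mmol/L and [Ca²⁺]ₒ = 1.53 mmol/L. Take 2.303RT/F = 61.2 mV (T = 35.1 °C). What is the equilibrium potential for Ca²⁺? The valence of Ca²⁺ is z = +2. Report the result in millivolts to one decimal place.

122.1 mV

E = (61.2/z) · log₁₀([Ca²⁺]_out/[Ca²⁺]_in) with z = +2.
= (61.2/2) · log₁₀(1.53/0.000156) = 30.60 · log₁₀(9808)
= 30.60 · (3.9916) = 122.14 mV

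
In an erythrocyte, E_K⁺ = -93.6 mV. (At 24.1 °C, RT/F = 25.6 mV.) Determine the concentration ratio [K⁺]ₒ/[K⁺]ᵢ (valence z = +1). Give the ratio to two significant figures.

ln([out]/[in]) = E·z/(25.6) = -93.6 × 1 / 25.6 = -3.6562
[out]/[in] = e^(-3.6562) = 0.02583

0.026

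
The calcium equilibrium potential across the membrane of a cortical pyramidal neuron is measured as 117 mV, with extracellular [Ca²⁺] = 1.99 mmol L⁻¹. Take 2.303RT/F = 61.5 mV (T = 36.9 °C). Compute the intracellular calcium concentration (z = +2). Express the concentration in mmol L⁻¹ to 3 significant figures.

Nernst: E = (61.5/2) · log₁₀([out]/[in]), so log₁₀([out]/[in]) = 117.0 × 2 / 61.5 = 3.8049.
[out]/[in] = 10^(3.8049) = 6381.
[in] = 1.99 / 6381 = 0.0003119 mmol L⁻¹.

0.000312 mmol L⁻¹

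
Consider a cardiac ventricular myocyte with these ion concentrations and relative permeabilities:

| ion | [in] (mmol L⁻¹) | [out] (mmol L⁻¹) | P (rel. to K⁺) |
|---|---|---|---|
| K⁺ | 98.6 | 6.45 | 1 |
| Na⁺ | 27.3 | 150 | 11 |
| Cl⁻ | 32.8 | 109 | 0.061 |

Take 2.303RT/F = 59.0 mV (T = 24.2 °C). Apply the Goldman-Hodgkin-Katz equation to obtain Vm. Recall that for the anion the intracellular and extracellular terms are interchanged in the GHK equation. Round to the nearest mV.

36 mV

Vm = 59.0 · log₁₀[(Σ P·[cation]ₒ + Σ P·[anion]ᵢ) / (Σ P·[cation]ᵢ + Σ P·[anion]ₒ)]
Numerator = 1×6.45 + 11×150 + 0.061×32.8 = 1658
Denominator = 1×98.6 + 11×27.3 + 0.061×109 = 405.5
Vm = 59.0 · log₁₀(4.0894) = 59.0 × (0.6117) = 36.09 mV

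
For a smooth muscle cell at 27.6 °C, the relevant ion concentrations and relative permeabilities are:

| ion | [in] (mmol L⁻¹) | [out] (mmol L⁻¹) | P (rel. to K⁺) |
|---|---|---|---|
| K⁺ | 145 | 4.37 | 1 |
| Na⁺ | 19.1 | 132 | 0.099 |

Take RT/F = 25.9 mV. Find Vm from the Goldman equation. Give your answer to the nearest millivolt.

Vm = 25.9 · ln[(Σ P·[cation]ₒ + Σ P·[anion]ᵢ) / (Σ P·[cation]ᵢ + Σ P·[anion]ₒ)]
Numerator = 1×4.37 + 0.099×132 = 17.44
Denominator = 1×145 + 0.099×19.1 = 146.9
Vm = 25.9 · ln(0.11871) = 25.9 × (-2.1310) = -55.19 mV

-55 mV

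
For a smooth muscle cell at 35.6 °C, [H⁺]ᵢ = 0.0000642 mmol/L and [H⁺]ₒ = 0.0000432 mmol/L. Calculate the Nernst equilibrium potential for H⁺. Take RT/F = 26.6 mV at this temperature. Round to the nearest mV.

-11 mV

E = (26.6/z) · ln([H⁺]_out/[H⁺]_in) with z = +1.
= (26.6/1) · ln(0.0000432/0.0000642) = 26.60 · ln(0.6729)
= 26.60 · (-0.3962) = -10.54 mV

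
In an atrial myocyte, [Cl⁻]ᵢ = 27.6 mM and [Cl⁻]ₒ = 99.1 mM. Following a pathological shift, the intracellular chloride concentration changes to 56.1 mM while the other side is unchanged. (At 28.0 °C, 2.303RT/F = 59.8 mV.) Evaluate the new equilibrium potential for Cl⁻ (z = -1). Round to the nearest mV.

-15 mV

After the shift: [Cl⁻]_out = 99.1, [Cl⁻]_in = 56.1 mM.
E_new = (59.8/-1)·log₁₀(99.1/56.1) = -59.80 · (0.2471) = -14.78 mV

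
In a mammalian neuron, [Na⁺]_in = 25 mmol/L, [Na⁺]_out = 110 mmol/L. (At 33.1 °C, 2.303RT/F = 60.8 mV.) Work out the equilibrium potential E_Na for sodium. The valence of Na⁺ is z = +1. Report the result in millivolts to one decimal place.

E = (60.8/z) · log₁₀([Na⁺]_out/[Na⁺]_in) with z = +1.
= (60.8/1) · log₁₀(110/25) = 60.80 · log₁₀(4.4)
= 60.80 · (0.6435) = 39.12 mV

39.1 mV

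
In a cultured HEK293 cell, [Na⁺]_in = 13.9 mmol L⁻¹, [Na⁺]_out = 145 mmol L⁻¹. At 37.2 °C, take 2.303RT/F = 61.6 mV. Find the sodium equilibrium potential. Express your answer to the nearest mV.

63 mV

E = (61.6/z) · log₁₀([Na⁺]_out/[Na⁺]_in) with z = +1.
= (61.6/1) · log₁₀(145/13.9) = 61.60 · log₁₀(10.43)
= 61.60 · (1.0184) = 62.73 mV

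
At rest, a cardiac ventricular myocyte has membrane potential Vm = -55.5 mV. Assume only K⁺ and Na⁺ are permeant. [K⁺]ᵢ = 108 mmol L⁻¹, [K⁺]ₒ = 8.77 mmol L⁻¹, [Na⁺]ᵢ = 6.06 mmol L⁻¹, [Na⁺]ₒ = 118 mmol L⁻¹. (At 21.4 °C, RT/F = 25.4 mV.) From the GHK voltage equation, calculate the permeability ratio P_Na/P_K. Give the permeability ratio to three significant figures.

0.0288

Let α = P_Na/P_K. GHK: Vm = 25.4·ln[(Kₒ + α·Naₒ)/(Kᵢ + α·Naᵢ)].
e^(Vm/25.4) = e^(-55.5/25.4) = 0.11247
So 0.11247·(Kᵢ + α·Naᵢ) = Kₒ + α·Naₒ → α = (0.11247·108.0 − 8.77) / (118.0 − 0.11247·6.06)
α = (12.15 − 8.77) / (118.0 − 0.6816) = 3.377/117.3 = 0.02879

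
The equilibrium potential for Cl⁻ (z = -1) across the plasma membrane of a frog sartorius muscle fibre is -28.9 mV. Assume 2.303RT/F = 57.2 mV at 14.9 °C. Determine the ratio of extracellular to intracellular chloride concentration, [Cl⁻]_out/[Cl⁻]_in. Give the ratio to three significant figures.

3.20

log₁₀([out]/[in]) = E·z/(57.2) = -28.9 × -1 / 57.2 = 0.5052
[out]/[in] = 10^(0.5052) = 3.201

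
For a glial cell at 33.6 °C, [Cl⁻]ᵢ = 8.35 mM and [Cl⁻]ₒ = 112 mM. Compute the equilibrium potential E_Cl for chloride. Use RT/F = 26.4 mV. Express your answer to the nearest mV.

-69 mV

E = (26.4/z) · ln([Cl⁻]_out/[Cl⁻]_in) with z = -1.
For an anion, dividing by z = -1 reverses the sign.
= (26.4/-1) · ln(112/8.35) = -26.40 · ln(13.41)
= -26.40 · (2.5962) = -68.54 mV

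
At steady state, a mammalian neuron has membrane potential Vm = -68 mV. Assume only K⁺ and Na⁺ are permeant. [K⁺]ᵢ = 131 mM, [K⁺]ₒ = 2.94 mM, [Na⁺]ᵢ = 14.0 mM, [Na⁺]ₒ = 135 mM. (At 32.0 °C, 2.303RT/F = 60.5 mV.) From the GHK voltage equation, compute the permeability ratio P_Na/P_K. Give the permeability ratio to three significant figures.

0.0516

Let α = P_Na/P_K. GHK: Vm = 60.5·log₁₀[(Kₒ + α·Naₒ)/(Kᵢ + α·Naᵢ)].
10^(Vm/60.5) = 10^(-68.0/60.5) = 0.075168
So 0.075168·(Kᵢ + α·Naᵢ) = Kₒ + α·Naₒ → α = (0.075168·131.0 − 2.94) / (135.0 − 0.075168·14.0)
α = (9.847 − 2.94) / (135.0 − 1.052) = 6.907/133.9 = 0.05156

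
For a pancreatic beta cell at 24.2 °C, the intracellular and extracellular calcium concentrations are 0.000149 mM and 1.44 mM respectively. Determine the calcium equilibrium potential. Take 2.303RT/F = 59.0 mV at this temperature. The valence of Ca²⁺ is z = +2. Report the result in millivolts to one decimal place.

E = (59.0/z) · log₁₀([Ca²⁺]_out/[Ca²⁺]_in) with z = +2.
= (59.0/2) · log₁₀(1.44/0.000149) = 29.50 · log₁₀(9664)
= 29.50 · (3.9852) = 117.56 mV

117.6 mV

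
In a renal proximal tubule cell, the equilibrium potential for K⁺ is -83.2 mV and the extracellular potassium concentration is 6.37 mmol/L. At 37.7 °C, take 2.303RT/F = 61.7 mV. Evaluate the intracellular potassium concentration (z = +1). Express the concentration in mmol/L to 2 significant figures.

140 mmol/L

Nernst: E = (61.7/1) · log₁₀([out]/[in]), so log₁₀([out]/[in]) = -83.2 × 1 / 61.7 = -1.3485.
[out]/[in] = 10^(-1.3485) = 0.04483.
[in] = 6.37 / 0.04483 = 142.1 mmol/L.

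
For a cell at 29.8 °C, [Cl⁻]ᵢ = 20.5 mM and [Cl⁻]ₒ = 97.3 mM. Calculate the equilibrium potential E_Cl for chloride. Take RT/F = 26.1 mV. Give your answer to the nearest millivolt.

E = (26.1/z) · ln([Cl⁻]_out/[Cl⁻]_in) with z = -1.
For an anion, dividing by z = -1 reverses the sign.
= (26.1/-1) · ln(97.3/20.5) = -26.10 · ln(4.746)
= -26.10 · (1.5574) = -40.65 mV

-41 mV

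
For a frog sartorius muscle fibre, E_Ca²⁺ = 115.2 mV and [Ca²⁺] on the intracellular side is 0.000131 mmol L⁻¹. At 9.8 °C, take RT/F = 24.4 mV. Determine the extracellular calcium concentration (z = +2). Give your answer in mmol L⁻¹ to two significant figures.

1.7 mmol L⁻¹

Nernst: E = (24.4/2) · ln([out]/[in]), so ln([out]/[in]) = 115.2 × 2 / 24.4 = 9.4426.
[out]/[in] = e^(9.4426) = 1.261e+04.
[out] = 1.261e+04 × 0.000131 = 1.653 mmol L⁻¹.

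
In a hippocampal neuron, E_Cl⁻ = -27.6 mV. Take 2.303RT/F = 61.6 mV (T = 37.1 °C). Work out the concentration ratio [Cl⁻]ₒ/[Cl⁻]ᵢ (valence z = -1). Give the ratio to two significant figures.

log₁₀([out]/[in]) = E·z/(61.6) = -27.6 × -1 / 61.6 = 0.4481
[out]/[in] = 10^(0.4481) = 2.806

2.8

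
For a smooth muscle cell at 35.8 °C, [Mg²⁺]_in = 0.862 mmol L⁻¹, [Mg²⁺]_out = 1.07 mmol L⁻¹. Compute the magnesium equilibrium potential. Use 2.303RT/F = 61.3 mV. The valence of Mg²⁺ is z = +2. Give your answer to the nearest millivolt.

3 mV

E = (61.3/z) · log₁₀([Mg²⁺]_out/[Mg²⁺]_in) with z = +2.
= (61.3/2) · log₁₀(1.07/0.862) = 30.65 · log₁₀(1.241)
= 30.65 · (0.0939) = 2.88 mV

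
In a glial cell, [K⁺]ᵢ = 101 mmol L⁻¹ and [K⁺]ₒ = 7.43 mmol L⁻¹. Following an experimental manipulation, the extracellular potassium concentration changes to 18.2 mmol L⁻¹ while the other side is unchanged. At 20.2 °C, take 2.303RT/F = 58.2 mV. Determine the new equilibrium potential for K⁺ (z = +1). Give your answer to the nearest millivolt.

-43 mV

After the shift: [K⁺]_out = 18.2, [K⁺]_in = 101 mmol L⁻¹.
E_new = (58.2/1)·log₁₀(18.2/101) = 58.20 · (-0.7442) = -43.32 mV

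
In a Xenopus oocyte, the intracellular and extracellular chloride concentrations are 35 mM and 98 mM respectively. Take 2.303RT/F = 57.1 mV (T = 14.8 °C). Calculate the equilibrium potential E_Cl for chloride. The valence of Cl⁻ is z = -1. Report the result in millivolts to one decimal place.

E = (57.1/z) · log₁₀([Cl⁻]_out/[Cl⁻]_in) with z = -1.
For an anion, dividing by z = -1 reverses the sign.
= (57.1/-1) · log₁₀(98/35) = -57.10 · log₁₀(2.8)
= -57.10 · (0.4472) = -25.53 mV

-25.5 mV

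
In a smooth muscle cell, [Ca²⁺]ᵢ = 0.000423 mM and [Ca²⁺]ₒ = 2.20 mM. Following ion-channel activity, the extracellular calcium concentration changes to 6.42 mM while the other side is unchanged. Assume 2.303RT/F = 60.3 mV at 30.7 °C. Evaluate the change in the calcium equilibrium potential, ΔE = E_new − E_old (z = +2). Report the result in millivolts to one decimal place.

E_old = (60.3/2)·log₁₀(2.20/0.000423) = 112.04 mV
E_new = (60.3/2)·log₁₀(6.42/0.000423) = 126.06 mV
ΔE = 126.06 − (112.04) = 14.02 mV

14.0 mV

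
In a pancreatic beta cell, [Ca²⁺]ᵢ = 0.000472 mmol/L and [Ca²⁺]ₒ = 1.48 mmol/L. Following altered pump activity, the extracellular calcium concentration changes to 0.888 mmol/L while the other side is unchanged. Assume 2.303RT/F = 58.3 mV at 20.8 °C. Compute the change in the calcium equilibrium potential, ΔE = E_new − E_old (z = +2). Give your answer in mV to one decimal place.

-6.5 mV

E_old = (58.3/2)·log₁₀(1.48/0.000472) = 101.92 mV
E_new = (58.3/2)·log₁₀(0.888/0.000472) = 95.45 mV
ΔE = 95.45 − (101.92) = -6.47 mV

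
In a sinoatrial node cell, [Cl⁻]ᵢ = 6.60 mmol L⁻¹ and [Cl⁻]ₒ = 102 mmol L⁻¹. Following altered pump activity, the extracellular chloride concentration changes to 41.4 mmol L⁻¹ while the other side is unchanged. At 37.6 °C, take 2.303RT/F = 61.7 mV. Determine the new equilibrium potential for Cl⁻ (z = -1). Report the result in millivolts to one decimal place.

After the shift: [Cl⁻]_out = 41.4, [Cl⁻]_in = 6.60 mmol L⁻¹.
E_new = (61.7/-1)·log₁₀(41.4/6.60) = -61.70 · (0.7975) = -49.20 mV

-49.2 mV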